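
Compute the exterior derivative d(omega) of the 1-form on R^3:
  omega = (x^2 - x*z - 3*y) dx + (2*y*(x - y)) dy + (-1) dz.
d(omega) = (2*y + 3) dx ∧ dy + (x) dx ∧ dz

For a 1-form omega = sum_i f_i dx_i, the exterior derivative is
  d(omega) = sum_{i < j} (∂f_j/∂x_i - ∂f_i/∂x_j) dx_i ∧ dx_j.
  coefficient of dx ∧ dy: ∂f_2/∂x - ∂f_1/∂y = ∂(2*y*(x - y))/∂x - ∂(x^2 - x*z - 3*y)/∂y = 2*y + 3
  coefficient of dx ∧ dz: ∂f_3/∂x - ∂f_1/∂z = ∂(-1)/∂x - ∂(x^2 - x*z - 3*y)/∂z = x
Assembling: d(omega) = (2*y + 3) dx ∧ dy + (x) dx ∧ dz.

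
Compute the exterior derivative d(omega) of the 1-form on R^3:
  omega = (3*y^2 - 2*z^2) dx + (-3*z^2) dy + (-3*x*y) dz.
d(omega) = (-6*y) dx ∧ dy + (-3*y + 4*z) dx ∧ dz + (-3*x + 6*z) dy ∧ dz

For a 1-form omega = sum_i f_i dx_i, the exterior derivative is
  d(omega) = sum_{i < j} (∂f_j/∂x_i - ∂f_i/∂x_j) dx_i ∧ dx_j.
  coefficient of dx ∧ dy: ∂f_2/∂x - ∂f_1/∂y = ∂(-3*z^2)/∂x - ∂(3*y^2 - 2*z^2)/∂y = -6*y
  coefficient of dx ∧ dz: ∂f_3/∂x - ∂f_1/∂z = ∂(-3*x*y)/∂x - ∂(3*y^2 - 2*z^2)/∂z = -3*y + 4*z
  coefficient of dy ∧ dz: ∂f_3/∂y - ∂f_2/∂z = ∂(-3*x*y)/∂y - ∂(-3*z^2)/∂z = -3*x + 6*z
Assembling: d(omega) = (-6*y) dx ∧ dy + (-3*y + 4*z) dx ∧ dz + (-3*x + 6*z) dy ∧ dz.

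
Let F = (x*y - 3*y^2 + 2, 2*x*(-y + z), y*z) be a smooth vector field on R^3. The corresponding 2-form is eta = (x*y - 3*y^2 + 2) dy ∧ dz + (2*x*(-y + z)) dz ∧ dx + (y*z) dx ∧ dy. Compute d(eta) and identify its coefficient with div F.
d(eta) = (-2*x + 2*y) dx ∧ dy ∧ dz; div F = -2*x + 2*y

For a 2-form in R^3 of the form above, applying d gives a 3-form with coefficient ∂P/∂x + ∂Q/∂y + ∂R/∂z:
  ∂P/∂x = y
  ∂Q/∂y = -2*x
  ∂R/∂z = y
Sum = -2*x + 2*y, which is exactly div F.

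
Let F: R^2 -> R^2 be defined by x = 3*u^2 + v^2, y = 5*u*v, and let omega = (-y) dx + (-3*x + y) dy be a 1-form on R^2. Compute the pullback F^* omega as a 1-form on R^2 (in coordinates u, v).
F^* omega = (5*v*(-15*u^2 + 5*u*v - 3*v^2)) du + (5*u*(-9*u^2 + 5*u*v - 5*v^2)) dv

Using F^*(f dg) = (f ∘ F) d(g ∘ F), substitute each coordinate x_i by F_i(u, v) in f_i, and replace dx_i by d F_i = (∂F_i/∂u) du + (∂F_i/∂v) dv.
  For the x component: f_1(F) = -5*u*v; d F_1 = (6*u) du + (2*v) dv
  For the y component: f_2(F) = -9*u^2 + 5*u*v - 3*v^2; d F_2 = (5*v) du + (5*u) dv
Combining and collecting du, dv coefficients:
  coeff of du: 5*v*(-15*u^2 + 5*u*v - 3*v^2)
  coeff of dv: 5*u*(-9*u^2 + 5*u*v - 5*v^2)
F^* omega = (5*v*(-15*u^2 + 5*u*v - 3*v^2)) du + (5*u*(-9*u^2 + 5*u*v - 5*v^2)) dv.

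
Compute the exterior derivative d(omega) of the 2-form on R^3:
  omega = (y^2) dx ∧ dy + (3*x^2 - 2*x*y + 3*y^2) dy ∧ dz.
d(omega) = (6*x - 2*y) dx ∧ dy ∧ dz

For a 2-form omega = sum_{i<j} g_{ij} dx_i ∧ dx_j, the exterior derivative is
  d(omega) = sum_{i<j} d(g_{ij}) ∧ dx_i ∧ dx_j = sum_{i<j, k} (∂g_{ij}/∂x_k) dx_k ∧ dx_i ∧ dx_j.
Expand each term, using dx_k ∧ dx_i ∧ dx_j = sgn(permutation) dx_{(a)} ∧ dx_{(b)} ∧ dx_{(c)} with (a < b < c) sorted:
  d(3*x^2 - 2*x*y + 3*y^2) includes (∂/∂x)(3*x^2 - 2*x*y + 3*y^2) dx = (6*x - 2*y) dx, which multiplied by dy ∧ dz gives (6*x - 2*y) dx ∧ dy ∧ dz
Collecting like 3-forms: d(omega) = (6*x - 2*y) dx ∧ dy ∧ dz.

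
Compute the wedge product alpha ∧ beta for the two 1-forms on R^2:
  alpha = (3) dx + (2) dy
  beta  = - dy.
alpha ∧ beta = (-3) dx ∧ dy

Distribute the wedge, using dx_i ∧ dx_j = -dx_j ∧ dx_i and dx_i ∧ dx_i = 0. For each pair (i, j) with i < j, the coefficient of dx_i ∧ dx_j in alpha ∧ beta is (alpha_i * beta_j - alpha_j * beta_i). Collecting: alpha ∧ beta = (-3) dx ∧ dy.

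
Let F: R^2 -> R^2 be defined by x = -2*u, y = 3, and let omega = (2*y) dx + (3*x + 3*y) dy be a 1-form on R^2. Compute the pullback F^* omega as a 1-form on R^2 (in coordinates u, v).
F^* omega = (-12) du

Using F^*(f dg) = (f ∘ F) d(g ∘ F), substitute each coordinate x_i by F_i(u, v) in f_i, and replace dx_i by d F_i = (∂F_i/∂u) du + (∂F_i/∂v) dv.
  For the x component: f_1(F) = 6; d F_1 = (-2) du + (0) dv
  For the y component: f_2(F) = 9 - 6*u; d F_2 = (0) du + (0) dv
Combining and collecting du, dv coefficients:
  coeff of du: -12
  coeff of dv: 0
F^* omega = (-12) du.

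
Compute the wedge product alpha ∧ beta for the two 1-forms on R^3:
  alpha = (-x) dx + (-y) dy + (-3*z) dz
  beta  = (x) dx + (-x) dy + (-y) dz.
alpha ∧ beta = (x*(x + y)) dx ∧ dy + (x*(y + 3*z)) dx ∧ dz + (-3*x*z + y^2) dy ∧ dz

Distribute the wedge, using dx_i ∧ dx_j = -dx_j ∧ dx_i and dx_i ∧ dx_i = 0. For each pair (i, j) with i < j, the coefficient of dx_i ∧ dx_j in alpha ∧ beta is (alpha_i * beta_j - alpha_j * beta_i). Collecting: alpha ∧ beta = (x*(x + y)) dx ∧ dy + (x*(y + 3*z)) dx ∧ dz + (-3*x*z + y^2) dy ∧ dz.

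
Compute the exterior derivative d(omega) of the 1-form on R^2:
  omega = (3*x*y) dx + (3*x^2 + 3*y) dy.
d(omega) = (3*x) dx ∧ dy

For a 1-form omega = sum_i f_i dx_i, the exterior derivative is
  d(omega) = sum_{i < j} (∂f_j/∂x_i - ∂f_i/∂x_j) dx_i ∧ dx_j.
  coefficient of dx ∧ dy: ∂f_2/∂x - ∂f_1/∂y = ∂(3*x^2 + 3*y)/∂x - ∂(3*x*y)/∂y = 3*x
Assembling: d(omega) = (3*x) dx ∧ dy.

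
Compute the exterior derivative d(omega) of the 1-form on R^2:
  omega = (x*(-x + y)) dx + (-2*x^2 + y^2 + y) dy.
d(omega) = (-5*x) dx ∧ dy

For a 1-form omega = sum_i f_i dx_i, the exterior derivative is
  d(omega) = sum_{i < j} (∂f_j/∂x_i - ∂f_i/∂x_j) dx_i ∧ dx_j.
  coefficient of dx ∧ dy: ∂f_2/∂x - ∂f_1/∂y = ∂(-2*x^2 + y^2 + y)/∂x - ∂(x*(-x + y))/∂y = -5*x
Assembling: d(omega) = (-5*x) dx ∧ dy.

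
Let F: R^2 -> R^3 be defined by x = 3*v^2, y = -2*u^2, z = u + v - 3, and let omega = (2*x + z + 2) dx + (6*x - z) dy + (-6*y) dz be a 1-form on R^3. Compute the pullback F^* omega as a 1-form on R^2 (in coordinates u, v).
F^* omega = (4*u*(4*u - 18*v^2 + v - 3)) du + (12*u^2 + 6*u*v + 36*v^3 + 6*v^2 - 6*v) dv

Using F^*(f dg) = (f ∘ F) d(g ∘ F), substitute each coordinate x_i by F_i(u, v) in f_i, and replace dx_i by d F_i = (∂F_i/∂u) du + (∂F_i/∂v) dv.
  For the x component: f_1(F) = u + 6*v^2 + v - 1; d F_1 = (0) du + (6*v) dv
  For the y component: f_2(F) = -u + 18*v^2 - v + 3; d F_2 = (-4*u) du + (0) dv
  For the z component: f_3(F) = 12*u^2; d F_3 = (1) du + (1) dv
Combining and collecting du, dv coefficients:
  coeff of du: 4*u*(4*u - 18*v^2 + v - 3)
  coeff of dv: 12*u^2 + 6*u*v + 36*v^3 + 6*v^2 - 6*v
F^* omega = (4*u*(4*u - 18*v^2 + v - 3)) du + (12*u^2 + 6*u*v + 36*v^3 + 6*v^2 - 6*v) dv.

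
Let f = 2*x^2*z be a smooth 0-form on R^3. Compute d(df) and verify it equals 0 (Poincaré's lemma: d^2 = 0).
d(df) = 0

Step 1: df = sum_i (∂f/∂x_i) dx_i = (4*x*z) dx + (0) dy + (2*x^2) dz.
Step 2: Apply d again. Using the 1-form formula, the coefficient of dx ∧ dy in d(df) is ∂^2 f/∂x ∂y - ∂^2 f/∂y ∂x = (0) - (0) = 0 (equality of mixed partials for smooth f).
Similarly for dx ∧ dz and dy ∧ dz — all coefficients vanish. So d(df) = 0.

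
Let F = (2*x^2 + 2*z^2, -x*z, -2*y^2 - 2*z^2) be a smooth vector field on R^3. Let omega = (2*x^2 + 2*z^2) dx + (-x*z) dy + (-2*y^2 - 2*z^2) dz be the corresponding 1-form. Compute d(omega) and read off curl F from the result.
d(omega) = (x - 4*y) dy ∧ dz + (4*z) dz ∧ dx + (-z) dx ∧ dy; curl F = (x - 4*y, 4*z, -z)

d omega = sum_{i<j} (∂f_j/∂x_i - ∂f_i/∂x_j) dx_i ∧ dx_j. Under the identification (dy ∧ dz, dz ∧ dx, dx ∧ dy) ↔ (e_x, e_y, e_z), the coefficients are exactly the components of curl F. Compute:
  ∂R/∂y - ∂Q/∂z = (-4*y) - (-x) = x - 4*y
  ∂P/∂z - ∂R/∂x = (4*z) - (0) = 4*z
  ∂Q/∂x - ∂P/∂y = (-z) - (0) = -z.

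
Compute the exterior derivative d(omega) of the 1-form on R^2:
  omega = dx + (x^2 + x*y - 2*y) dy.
d(omega) = (2*x + y) dx ∧ dy

For a 1-form omega = sum_i f_i dx_i, the exterior derivative is
  d(omega) = sum_{i < j} (∂f_j/∂x_i - ∂f_i/∂x_j) dx_i ∧ dx_j.
  coefficient of dx ∧ dy: ∂f_2/∂x - ∂f_1/∂y = ∂(x^2 + x*y - 2*y)/∂x - ∂(1)/∂y = 2*x + y
Assembling: d(omega) = (2*x + y) dx ∧ dy.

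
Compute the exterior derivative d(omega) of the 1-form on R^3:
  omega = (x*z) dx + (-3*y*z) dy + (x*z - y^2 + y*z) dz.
d(omega) = (-x + z) dx ∧ dz + (y + z) dy ∧ dz

For a 1-form omega = sum_i f_i dx_i, the exterior derivative is
  d(omega) = sum_{i < j} (∂f_j/∂x_i - ∂f_i/∂x_j) dx_i ∧ dx_j.
  coefficient of dx ∧ dz: ∂f_3/∂x - ∂f_1/∂z = ∂(x*z - y^2 + y*z)/∂x - ∂(x*z)/∂z = -x + z
  coefficient of dy ∧ dz: ∂f_3/∂y - ∂f_2/∂z = ∂(x*z - y^2 + y*z)/∂y - ∂(-3*y*z)/∂z = y + z
Assembling: d(omega) = (-x + z) dx ∧ dz + (y + z) dy ∧ dz.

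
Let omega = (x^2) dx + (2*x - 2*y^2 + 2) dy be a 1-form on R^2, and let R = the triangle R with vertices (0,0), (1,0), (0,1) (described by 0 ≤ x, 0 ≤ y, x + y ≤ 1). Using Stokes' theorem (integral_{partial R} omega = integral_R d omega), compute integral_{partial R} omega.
integral_(partial R) omega = 1

Stokes: integral_partial_R omega = integral_R d omega with d omega = (∂Q/∂x - ∂P/∂y) dx ∧ dy.
  ∂Q/∂x = 2
  ∂P/∂y = 0
  integrand = ∂Q/∂x - ∂P/∂y = 2.
Integrating over R: integral_0^1 integral_0^{1-x} (2) dy dx = 1.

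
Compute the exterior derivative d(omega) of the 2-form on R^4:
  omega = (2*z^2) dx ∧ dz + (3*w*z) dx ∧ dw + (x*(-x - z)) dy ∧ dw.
d(omega) = (-3*w) dx ∧ dz ∧ dw + (-2*x - z) dx ∧ dy ∧ dw + (x) dy ∧ dz ∧ dw

For a 2-form omega = sum_{i<j} g_{ij} dx_i ∧ dx_j, the exterior derivative is
  d(omega) = sum_{i<j} d(g_{ij}) ∧ dx_i ∧ dx_j = sum_{i<j, k} (∂g_{ij}/∂x_k) dx_k ∧ dx_i ∧ dx_j.
Expand each term, using dx_k ∧ dx_i ∧ dx_j = sgn(permutation) dx_{(a)} ∧ dx_{(b)} ∧ dx_{(c)} with (a < b < c) sorted:
  d(3*w*z) includes (∂/∂z)(3*w*z) dz = (3*w) dz, which multiplied by dx ∧ dw gives (-3*w) dx ∧ dz ∧ dw
  d(x*(-x - z)) includes (∂/∂x)(x*(-x - z)) dx = (-2*x - z) dx, which multiplied by dy ∧ dw gives (-2*x - z) dx ∧ dy ∧ dw
  d(x*(-x - z)) includes (∂/∂z)(x*(-x - z)) dz = (-x) dz, which multiplied by dy ∧ dw gives (x) dy ∧ dz ∧ dw
Collecting like 3-forms: d(omega) = (-3*w) dx ∧ dz ∧ dw + (-2*x - z) dx ∧ dy ∧ dw + (x) dy ∧ dz ∧ dw.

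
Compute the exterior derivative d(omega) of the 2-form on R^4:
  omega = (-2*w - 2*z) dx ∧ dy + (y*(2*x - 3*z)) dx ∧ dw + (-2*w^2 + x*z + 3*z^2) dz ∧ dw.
d(omega) = (-2) dx ∧ dy ∧ dz + (-2*x + 3*z - 2) dx ∧ dy ∧ dw + (3*y + z) dx ∧ dz ∧ dw

For a 2-form omega = sum_{i<j} g_{ij} dx_i ∧ dx_j, the exterior derivative is
  d(omega) = sum_{i<j} d(g_{ij}) ∧ dx_i ∧ dx_j = sum_{i<j, k} (∂g_{ij}/∂x_k) dx_k ∧ dx_i ∧ dx_j.
Expand each term, using dx_k ∧ dx_i ∧ dx_j = sgn(permutation) dx_{(a)} ∧ dx_{(b)} ∧ dx_{(c)} with (a < b < c) sorted:
  d(-2*w - 2*z) includes (∂/∂z)(-2*w - 2*z) dz = (-2) dz, which multiplied by dx ∧ dy gives (-2) dx ∧ dy ∧ dz
  d(-2*w - 2*z) includes (∂/∂w)(-2*w - 2*z) dw = (-2) dw, which multiplied by dx ∧ dy gives (-2) dx ∧ dy ∧ dw
  d(y*(2*x - 3*z)) includes (∂/∂y)(y*(2*x - 3*z)) dy = (2*x - 3*z) dy, which multiplied by dx ∧ dw gives (-2*x + 3*z) dx ∧ dy ∧ dw
  d(y*(2*x - 3*z)) includes (∂/∂z)(y*(2*x - 3*z)) dz = (-3*y) dz, which multiplied by dx ∧ dw gives (3*y) dx ∧ dz ∧ dw
  d(-2*w^2 + x*z + 3*z^2) includes (∂/∂x)(-2*w^2 + x*z + 3*z^2) dx = (z) dx, which multiplied by dz ∧ dw gives (z) dx ∧ dz ∧ dw
Collecting like 3-forms: d(omega) = (-2) dx ∧ dy ∧ dz + (-2*x + 3*z - 2) dx ∧ dy ∧ dw + (3*y + z) dx ∧ dz ∧ dw.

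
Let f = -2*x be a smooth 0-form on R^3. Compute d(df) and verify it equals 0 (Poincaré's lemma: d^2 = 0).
d(df) = 0

Step 1: df = sum_i (∂f/∂x_i) dx_i = (-2) dx + (0) dy + (0) dz.
Step 2: Apply d again. Using the 1-form formula, the coefficient of dx ∧ dy in d(df) is ∂^2 f/∂x ∂y - ∂^2 f/∂y ∂x = (0) - (0) = 0 (equality of mixed partials for smooth f).
Similarly for dx ∧ dz and dy ∧ dz — all coefficients vanish. So d(df) = 0.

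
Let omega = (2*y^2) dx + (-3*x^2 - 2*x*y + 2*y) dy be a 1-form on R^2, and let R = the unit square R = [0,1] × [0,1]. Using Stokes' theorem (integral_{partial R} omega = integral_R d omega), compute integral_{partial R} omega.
integral_(partial R) omega = -6

Stokes: integral_partial_R omega = integral_R d omega with d omega = (∂Q/∂x - ∂P/∂y) dx ∧ dy.
  ∂Q/∂x = -6*x - 2*y
  ∂P/∂y = 4*y
  integrand = ∂Q/∂x - ∂P/∂y = -6*x - 6*y.
Integrating over R: integral_0^1 integral_0^1 (-6*x - 6*y) dx dy = -6.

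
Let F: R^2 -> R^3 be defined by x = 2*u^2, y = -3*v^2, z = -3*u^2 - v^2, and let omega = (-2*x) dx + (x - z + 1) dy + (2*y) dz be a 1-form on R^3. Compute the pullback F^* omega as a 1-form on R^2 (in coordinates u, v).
F^* omega = (-16*u^3 + 36*u*v^2) du + (6*v*(-5*u^2 + v^2 - 1)) dv

Using F^*(f dg) = (f ∘ F) d(g ∘ F), substitute each coordinate x_i by F_i(u, v) in f_i, and replace dx_i by d F_i = (∂F_i/∂u) du + (∂F_i/∂v) dv.
  For the x component: f_1(F) = -4*u^2; d F_1 = (4*u) du + (0) dv
  For the y component: f_2(F) = 5*u^2 + v^2 + 1; d F_2 = (0) du + (-6*v) dv
  For the z component: f_3(F) = -6*v^2; d F_3 = (-6*u) du + (-2*v) dv
Combining and collecting du, dv coefficients:
  coeff of du: -16*u^3 + 36*u*v^2
  coeff of dv: 6*v*(-5*u^2 + v^2 - 1)
F^* omega = (-16*u^3 + 36*u*v^2) du + (6*v*(-5*u^2 + v^2 - 1)) dv.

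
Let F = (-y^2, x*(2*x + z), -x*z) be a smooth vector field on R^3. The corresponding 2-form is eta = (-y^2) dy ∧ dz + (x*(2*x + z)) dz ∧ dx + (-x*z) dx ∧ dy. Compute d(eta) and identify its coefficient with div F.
d(eta) = (-x) dx ∧ dy ∧ dz; div F = -x

For a 2-form in R^3 of the form above, applying d gives a 3-form with coefficient ∂P/∂x + ∂Q/∂y + ∂R/∂z:
  ∂P/∂x = 0
  ∂Q/∂y = 0
  ∂R/∂z = -x
Sum = -x, which is exactly div F.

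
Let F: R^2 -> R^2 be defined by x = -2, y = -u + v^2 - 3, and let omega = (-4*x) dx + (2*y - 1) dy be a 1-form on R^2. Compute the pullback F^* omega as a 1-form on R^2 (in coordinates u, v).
F^* omega = (2*u - 2*v^2 + 7) du + (2*v*(-2*u + 2*v^2 - 7)) dv

Using F^*(f dg) = (f ∘ F) d(g ∘ F), substitute each coordinate x_i by F_i(u, v) in f_i, and replace dx_i by d F_i = (∂F_i/∂u) du + (∂F_i/∂v) dv.
  For the x component: f_1(F) = 8; d F_1 = (0) du + (0) dv
  For the y component: f_2(F) = -2*u + 2*v^2 - 7; d F_2 = (-1) du + (2*v) dv
Combining and collecting du, dv coefficients:
  coeff of du: 2*u - 2*v^2 + 7
  coeff of dv: 2*v*(-2*u + 2*v^2 - 7)
F^* omega = (2*u - 2*v^2 + 7) du + (2*v*(-2*u + 2*v^2 - 7)) dv.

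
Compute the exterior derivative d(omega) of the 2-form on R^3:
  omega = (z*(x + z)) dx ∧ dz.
d(omega) = 0

For a 2-form omega = sum_{i<j} g_{ij} dx_i ∧ dx_j, the exterior derivative is
  d(omega) = sum_{i<j} d(g_{ij}) ∧ dx_i ∧ dx_j = sum_{i<j, k} (∂g_{ij}/∂x_k) dx_k ∧ dx_i ∧ dx_j.
Expand each term, using dx_k ∧ dx_i ∧ dx_j = sgn(permutation) dx_{(a)} ∧ dx_{(b)} ∧ dx_{(c)} with (a < b < c) sorted:

Collecting like 3-forms: d(omega) = 0.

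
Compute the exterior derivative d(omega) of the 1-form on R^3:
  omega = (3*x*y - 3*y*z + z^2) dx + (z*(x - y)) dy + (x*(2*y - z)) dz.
d(omega) = (-3*x + 4*z) dx ∧ dy + (5*y - 3*z) dx ∧ dz + (x + y) dy ∧ dz

For a 1-form omega = sum_i f_i dx_i, the exterior derivative is
  d(omega) = sum_{i < j} (∂f_j/∂x_i - ∂f_i/∂x_j) dx_i ∧ dx_j.
  coefficient of dx ∧ dy: ∂f_2/∂x - ∂f_1/∂y = ∂(z*(x - y))/∂x - ∂(3*x*y - 3*y*z + z^2)/∂y = -3*x + 4*z
  coefficient of dx ∧ dz: ∂f_3/∂x - ∂f_1/∂z = ∂(x*(2*y - z))/∂x - ∂(3*x*y - 3*y*z + z^2)/∂z = 5*y - 3*z
  coefficient of dy ∧ dz: ∂f_3/∂y - ∂f_2/∂z = ∂(x*(2*y - z))/∂y - ∂(z*(x - y))/∂z = x + y
Assembling: d(omega) = (-3*x + 4*z) dx ∧ dy + (5*y - 3*z) dx ∧ dz + (x + y) dy ∧ dz.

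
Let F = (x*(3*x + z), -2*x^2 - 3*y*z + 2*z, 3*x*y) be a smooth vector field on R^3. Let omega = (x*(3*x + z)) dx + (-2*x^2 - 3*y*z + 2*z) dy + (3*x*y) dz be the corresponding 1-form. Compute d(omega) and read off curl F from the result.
d(omega) = (3*x + 3*y - 2) dy ∧ dz + (x - 3*y) dz ∧ dx + (-4*x) dx ∧ dy; curl F = (3*x + 3*y - 2, x - 3*y, -4*x)

d omega = sum_{i<j} (∂f_j/∂x_i - ∂f_i/∂x_j) dx_i ∧ dx_j. Under the identification (dy ∧ dz, dz ∧ dx, dx ∧ dy) ↔ (e_x, e_y, e_z), the coefficients are exactly the components of curl F. Compute:
  ∂R/∂y - ∂Q/∂z = (3*x) - (2 - 3*y) = 3*x + 3*y - 2
  ∂P/∂z - ∂R/∂x = (x) - (3*y) = x - 3*y
  ∂Q/∂x - ∂P/∂y = (-4*x) - (0) = -4*x.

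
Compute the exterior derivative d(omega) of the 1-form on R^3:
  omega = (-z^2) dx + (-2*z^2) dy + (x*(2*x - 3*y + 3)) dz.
d(omega) = (4*x - 3*y + 2*z + 3) dx ∧ dz + (-3*x + 4*z) dy ∧ dz

For a 1-form omega = sum_i f_i dx_i, the exterior derivative is
  d(omega) = sum_{i < j} (∂f_j/∂x_i - ∂f_i/∂x_j) dx_i ∧ dx_j.
  coefficient of dx ∧ dz: ∂f_3/∂x - ∂f_1/∂z = ∂(x*(2*x - 3*y + 3))/∂x - ∂(-z^2)/∂z = 4*x - 3*y + 2*z + 3
  coefficient of dy ∧ dz: ∂f_3/∂y - ∂f_2/∂z = ∂(x*(2*x - 3*y + 3))/∂y - ∂(-2*z^2)/∂z = -3*x + 4*z
Assembling: d(omega) = (4*x - 3*y + 2*z + 3) dx ∧ dz + (-3*x + 4*z) dy ∧ dz.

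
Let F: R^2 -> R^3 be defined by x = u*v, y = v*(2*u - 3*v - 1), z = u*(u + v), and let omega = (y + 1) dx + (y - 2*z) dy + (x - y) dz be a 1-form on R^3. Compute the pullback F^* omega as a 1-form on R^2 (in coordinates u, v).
F^* omega = (v*(-6*u^2 + 7*u*v + 2*u - 6*v^2 - 2*v + 1)) du + (-4*u^3 + 13*u^2*v + 2*u^2 - 6*u*v^2 - 2*u*v + u + 18*v^3 + 9*v^2 + v) dv

Using F^*(f dg) = (f ∘ F) d(g ∘ F), substitute each coordinate x_i by F_i(u, v) in f_i, and replace dx_i by d F_i = (∂F_i/∂u) du + (∂F_i/∂v) dv.
  For the x component: f_1(F) = 2*u*v - 3*v^2 - v + 1; d F_1 = (v) du + (u) dv
  For the y component: f_2(F) = -2*u^2 - 3*v^2 - v; d F_2 = (2*v) du + (2*u - 6*v - 1) dv
  For the z component: f_3(F) = v*(-u + 3*v + 1); d F_3 = (2*u + v) du + (u) dv
Combining and collecting du, dv coefficients:
  coeff of du: v*(-6*u^2 + 7*u*v + 2*u - 6*v^2 - 2*v + 1)
  coeff of dv: -4*u^3 + 13*u^2*v + 2*u^2 - 6*u*v^2 - 2*u*v + u + 18*v^3 + 9*v^2 + v
F^* omega = (v*(-6*u^2 + 7*u*v + 2*u - 6*v^2 - 2*v + 1)) du + (-4*u^3 + 13*u^2*v + 2*u^2 - 6*u*v^2 - 2*u*v + u + 18*v^3 + 9*v^2 + v) dv.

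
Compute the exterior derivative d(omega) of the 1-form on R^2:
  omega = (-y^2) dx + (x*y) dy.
d(omega) = (3*y) dx ∧ dy

For a 1-form omega = sum_i f_i dx_i, the exterior derivative is
  d(omega) = sum_{i < j} (∂f_j/∂x_i - ∂f_i/∂x_j) dx_i ∧ dx_j.
  coefficient of dx ∧ dy: ∂f_2/∂x - ∂f_1/∂y = ∂(x*y)/∂x - ∂(-y^2)/∂y = 3*y
Assembling: d(omega) = (3*y) dx ∧ dy.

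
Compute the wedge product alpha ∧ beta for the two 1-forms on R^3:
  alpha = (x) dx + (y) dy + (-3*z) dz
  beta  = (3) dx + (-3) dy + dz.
alpha ∧ beta = (-3*x - 3*y) dx ∧ dy + (x + 9*z) dx ∧ dz + (y - 9*z) dy ∧ dz

Distribute the wedge, using dx_i ∧ dx_j = -dx_j ∧ dx_i and dx_i ∧ dx_i = 0. For each pair (i, j) with i < j, the coefficient of dx_i ∧ dx_j in alpha ∧ beta is (alpha_i * beta_j - alpha_j * beta_i). Collecting: alpha ∧ beta = (-3*x - 3*y) dx ∧ dy + (x + 9*z) dx ∧ dz + (y - 9*z) dy ∧ dz.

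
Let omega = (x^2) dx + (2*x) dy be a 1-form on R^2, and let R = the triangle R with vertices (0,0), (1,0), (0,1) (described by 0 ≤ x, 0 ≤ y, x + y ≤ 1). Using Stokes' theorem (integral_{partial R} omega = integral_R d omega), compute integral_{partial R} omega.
integral_(partial R) omega = 1

Stokes: integral_partial_R omega = integral_R d omega with d omega = (∂Q/∂x - ∂P/∂y) dx ∧ dy.
  ∂Q/∂x = 2
  ∂P/∂y = 0
  integrand = ∂Q/∂x - ∂P/∂y = 2.
Integrating over R: integral_0^1 integral_0^{1-x} (2) dy dx = 1.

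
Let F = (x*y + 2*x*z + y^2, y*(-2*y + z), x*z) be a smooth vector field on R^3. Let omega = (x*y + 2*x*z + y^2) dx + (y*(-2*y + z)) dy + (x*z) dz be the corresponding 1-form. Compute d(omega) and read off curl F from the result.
d(omega) = (-y) dy ∧ dz + (2*x - z) dz ∧ dx + (-x - 2*y) dx ∧ dy; curl F = (-y, 2*x - z, -x - 2*y)

d omega = sum_{i<j} (∂f_j/∂x_i - ∂f_i/∂x_j) dx_i ∧ dx_j. Under the identification (dy ∧ dz, dz ∧ dx, dx ∧ dy) ↔ (e_x, e_y, e_z), the coefficients are exactly the components of curl F. Compute:
  ∂R/∂y - ∂Q/∂z = (0) - (y) = -y
  ∂P/∂z - ∂R/∂x = (2*x) - (z) = 2*x - z
  ∂Q/∂x - ∂P/∂y = (0) - (x + 2*y) = -x - 2*y.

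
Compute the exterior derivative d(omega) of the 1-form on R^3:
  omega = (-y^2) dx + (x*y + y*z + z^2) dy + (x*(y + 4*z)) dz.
d(omega) = (3*y) dx ∧ dy + (y + 4*z) dx ∧ dz + (x - y - 2*z) dy ∧ dz

For a 1-form omega = sum_i f_i dx_i, the exterior derivative is
  d(omega) = sum_{i < j} (∂f_j/∂x_i - ∂f_i/∂x_j) dx_i ∧ dx_j.
  coefficient of dx ∧ dy: ∂f_2/∂x - ∂f_1/∂y = ∂(x*y + y*z + z^2)/∂x - ∂(-y^2)/∂y = 3*y
  coefficient of dx ∧ dz: ∂f_3/∂x - ∂f_1/∂z = ∂(x*(y + 4*z))/∂x - ∂(-y^2)/∂z = y + 4*z
  coefficient of dy ∧ dz: ∂f_3/∂y - ∂f_2/∂z = ∂(x*(y + 4*z))/∂y - ∂(x*y + y*z + z^2)/∂z = x - y - 2*z
Assembling: d(omega) = (3*y) dx ∧ dy + (y + 4*z) dx ∧ dz + (x - y - 2*z) dy ∧ dz.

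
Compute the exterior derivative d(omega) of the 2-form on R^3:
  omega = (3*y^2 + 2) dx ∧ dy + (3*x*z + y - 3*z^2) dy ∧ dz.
d(omega) = (3*z) dx ∧ dy ∧ dz

For a 2-form omega = sum_{i<j} g_{ij} dx_i ∧ dx_j, the exterior derivative is
  d(omega) = sum_{i<j} d(g_{ij}) ∧ dx_i ∧ dx_j = sum_{i<j, k} (∂g_{ij}/∂x_k) dx_k ∧ dx_i ∧ dx_j.
Expand each term, using dx_k ∧ dx_i ∧ dx_j = sgn(permutation) dx_{(a)} ∧ dx_{(b)} ∧ dx_{(c)} with (a < b < c) sorted:
  d(3*x*z + y - 3*z^2) includes (∂/∂x)(3*x*z + y - 3*z^2) dx = (3*z) dx, which multiplied by dy ∧ dz gives (3*z) dx ∧ dy ∧ dz
Collecting like 3-forms: d(omega) = (3*z) dx ∧ dy ∧ dz.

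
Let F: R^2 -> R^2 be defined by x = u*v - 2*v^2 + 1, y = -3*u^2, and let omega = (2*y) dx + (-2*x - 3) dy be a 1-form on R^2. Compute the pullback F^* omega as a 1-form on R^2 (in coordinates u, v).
F^* omega = (6*u*(u*v - 4*v^2 + 5)) du + (6*u^2*(-u + 4*v)) dv

Using F^*(f dg) = (f ∘ F) d(g ∘ F), substitute each coordinate x_i by F_i(u, v) in f_i, and replace dx_i by d F_i = (∂F_i/∂u) du + (∂F_i/∂v) dv.
  For the x component: f_1(F) = -6*u^2; d F_1 = (v) du + (u - 4*v) dv
  For the y component: f_2(F) = -2*u*v + 4*v^2 - 5; d F_2 = (-6*u) du + (0) dv
Combining and collecting du, dv coefficients:
  coeff of du: 6*u*(u*v - 4*v^2 + 5)
  coeff of dv: 6*u^2*(-u + 4*v)
F^* omega = (6*u*(u*v - 4*v^2 + 5)) du + (6*u^2*(-u + 4*v)) dv.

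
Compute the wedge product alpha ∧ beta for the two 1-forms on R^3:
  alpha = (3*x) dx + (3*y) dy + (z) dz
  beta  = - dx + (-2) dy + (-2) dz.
alpha ∧ beta = (-6*x + 3*y) dx ∧ dy + (-6*x + z) dx ∧ dz + (-6*y + 2*z) dy ∧ dz

Distribute the wedge, using dx_i ∧ dx_j = -dx_j ∧ dx_i and dx_i ∧ dx_i = 0. For each pair (i, j) with i < j, the coefficient of dx_i ∧ dx_j in alpha ∧ beta is (alpha_i * beta_j - alpha_j * beta_i). Collecting: alpha ∧ beta = (-6*x + 3*y) dx ∧ dy + (-6*x + z) dx ∧ dz + (-6*y + 2*z) dy ∧ dz.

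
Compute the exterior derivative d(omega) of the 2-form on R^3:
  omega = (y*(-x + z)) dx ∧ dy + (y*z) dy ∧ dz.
d(omega) = (y) dx ∧ dy ∧ dz

For a 2-form omega = sum_{i<j} g_{ij} dx_i ∧ dx_j, the exterior derivative is
  d(omega) = sum_{i<j} d(g_{ij}) ∧ dx_i ∧ dx_j = sum_{i<j, k} (∂g_{ij}/∂x_k) dx_k ∧ dx_i ∧ dx_j.
Expand each term, using dx_k ∧ dx_i ∧ dx_j = sgn(permutation) dx_{(a)} ∧ dx_{(b)} ∧ dx_{(c)} with (a < b < c) sorted:
  d(y*(-x + z)) includes (∂/∂z)(y*(-x + z)) dz = (y) dz, which multiplied by dx ∧ dy gives (y) dx ∧ dy ∧ dz
Collecting like 3-forms: d(omega) = (y) dx ∧ dy ∧ dz.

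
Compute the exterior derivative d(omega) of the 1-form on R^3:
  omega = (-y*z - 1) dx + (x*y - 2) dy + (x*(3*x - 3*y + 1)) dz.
d(omega) = (y + z) dx ∧ dy + (6*x - 2*y + 1) dx ∧ dz + (-3*x) dy ∧ dz

For a 1-form omega = sum_i f_i dx_i, the exterior derivative is
  d(omega) = sum_{i < j} (∂f_j/∂x_i - ∂f_i/∂x_j) dx_i ∧ dx_j.
  coefficient of dx ∧ dy: ∂f_2/∂x - ∂f_1/∂y = ∂(x*y - 2)/∂x - ∂(-y*z - 1)/∂y = y + z
  coefficient of dx ∧ dz: ∂f_3/∂x - ∂f_1/∂z = ∂(x*(3*x - 3*y + 1))/∂x - ∂(-y*z - 1)/∂z = 6*x - 2*y + 1
  coefficient of dy ∧ dz: ∂f_3/∂y - ∂f_2/∂z = ∂(x*(3*x - 3*y + 1))/∂y - ∂(x*y - 2)/∂z = -3*x
Assembling: d(omega) = (y + z) dx ∧ dy + (6*x - 2*y + 1) dx ∧ dz + (-3*x) dy ∧ dz.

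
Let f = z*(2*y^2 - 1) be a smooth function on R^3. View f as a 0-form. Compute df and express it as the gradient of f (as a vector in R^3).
df = (0) dx + (4*y*z) dy + (2*y^2 - 1) dz; grad f = (0, 4*y*z, 2*y^2 - 1)

For a 0-form f, d f = (∂f/∂x) dx + (∂f/∂y) dy + (∂f/∂z) dz. The components of the vector representation are exactly the entries of grad f in Cartesian coordinates:
  ∂f/∂x = 0
  ∂f/∂y = 4*y*z
  ∂f/∂z = 2*y^2 - 1.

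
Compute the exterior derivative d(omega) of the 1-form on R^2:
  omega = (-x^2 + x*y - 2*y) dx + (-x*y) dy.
d(omega) = (-x - y + 2) dx ∧ dy

For a 1-form omega = sum_i f_i dx_i, the exterior derivative is
  d(omega) = sum_{i < j} (∂f_j/∂x_i - ∂f_i/∂x_j) dx_i ∧ dx_j.
  coefficient of dx ∧ dy: ∂f_2/∂x - ∂f_1/∂y = ∂(-x*y)/∂x - ∂(-x^2 + x*y - 2*y)/∂y = -x - y + 2
Assembling: d(omega) = (-x - y + 2) dx ∧ dy.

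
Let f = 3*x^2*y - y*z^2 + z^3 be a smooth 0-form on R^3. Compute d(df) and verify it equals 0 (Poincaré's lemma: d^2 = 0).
d(df) = 0

Step 1: df = sum_i (∂f/∂x_i) dx_i = (6*x*y) dx + (3*x^2 - z^2) dy + (z*(-2*y + 3*z)) dz.
Step 2: Apply d again. Using the 1-form formula, the coefficient of dx ∧ dy in d(df) is ∂^2 f/∂x ∂y - ∂^2 f/∂y ∂x = (6*x) - (6*x) = 0 (equality of mixed partials for smooth f).
Similarly for dx ∧ dz and dy ∧ dz — all coefficients vanish. So d(df) = 0.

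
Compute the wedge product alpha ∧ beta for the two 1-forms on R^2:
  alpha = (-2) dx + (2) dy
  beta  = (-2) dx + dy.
alpha ∧ beta = (2) dx ∧ dy

Distribute the wedge, using dx_i ∧ dx_j = -dx_j ∧ dx_i and dx_i ∧ dx_i = 0. For each pair (i, j) with i < j, the coefficient of dx_i ∧ dx_j in alpha ∧ beta is (alpha_i * beta_j - alpha_j * beta_i). Collecting: alpha ∧ beta = (2) dx ∧ dy.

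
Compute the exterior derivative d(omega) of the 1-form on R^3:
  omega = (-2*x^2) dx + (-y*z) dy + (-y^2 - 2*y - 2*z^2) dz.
d(omega) = (-y - 2) dy ∧ dz

For a 1-form omega = sum_i f_i dx_i, the exterior derivative is
  d(omega) = sum_{i < j} (∂f_j/∂x_i - ∂f_i/∂x_j) dx_i ∧ dx_j.
  coefficient of dy ∧ dz: ∂f_3/∂y - ∂f_2/∂z = ∂(-y^2 - 2*y - 2*z^2)/∂y - ∂(-y*z)/∂z = -y - 2
Assembling: d(omega) = (-y - 2) dy ∧ dz.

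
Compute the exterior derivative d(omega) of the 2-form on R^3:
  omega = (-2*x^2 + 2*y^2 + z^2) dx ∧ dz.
d(omega) = (-4*y) dx ∧ dy ∧ dz

For a 2-form omega = sum_{i<j} g_{ij} dx_i ∧ dx_j, the exterior derivative is
  d(omega) = sum_{i<j} d(g_{ij}) ∧ dx_i ∧ dx_j = sum_{i<j, k} (∂g_{ij}/∂x_k) dx_k ∧ dx_i ∧ dx_j.
Expand each term, using dx_k ∧ dx_i ∧ dx_j = sgn(permutation) dx_{(a)} ∧ dx_{(b)} ∧ dx_{(c)} with (a < b < c) sorted:
  d(-2*x^2 + 2*y^2 + z^2) includes (∂/∂y)(-2*x^2 + 2*y^2 + z^2) dy = (4*y) dy, which multiplied by dx ∧ dz gives (-4*y) dx ∧ dy ∧ dz
Collecting like 3-forms: d(omega) = (-4*y) dx ∧ dy ∧ dz.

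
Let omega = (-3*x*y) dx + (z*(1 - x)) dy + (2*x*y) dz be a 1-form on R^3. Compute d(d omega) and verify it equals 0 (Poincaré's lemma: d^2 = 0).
d(d omega) = 0

Step 1: d omega = sum_{i<j} (∂f_j/∂x_i - ∂f_i/∂x_j) dx_i ∧ dx_j:
  coeff of dx ∧ dy: 3*x - z
  coeff of dx ∧ dz: 2*y
  coeff of dy ∧ dz: 3*x - 1
Step 2: Apply d again to each 2-form coefficient. The only possible 3-form in R^3 is dx ∧ dy ∧ dz, with coefficient
  ∂(coeff of dy∧dz)/∂x - ∂(coeff of dx∧dz)/∂y + ∂(coeff of dx∧dy)/∂z
  = ∂/∂x (3*x - 1) - ∂/∂y (2*y) + ∂/∂z (3*x - z).
Each of these terms simplifies to sums of mixed partials that cancel in pairs. The result is 0 (by equality of mixed partials for smooth functions — Schwarz / Clairaut).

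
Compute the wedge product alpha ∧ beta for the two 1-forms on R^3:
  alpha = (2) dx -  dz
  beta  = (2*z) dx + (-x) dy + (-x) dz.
alpha ∧ beta = (-2*x) dx ∧ dy + (-2*x + 2*z) dx ∧ dz + (-x) dy ∧ dz

Distribute the wedge, using dx_i ∧ dx_j = -dx_j ∧ dx_i and dx_i ∧ dx_i = 0. For each pair (i, j) with i < j, the coefficient of dx_i ∧ dx_j in alpha ∧ beta is (alpha_i * beta_j - alpha_j * beta_i). Collecting: alpha ∧ beta = (-2*x) dx ∧ dy + (-2*x + 2*z) dx ∧ dz + (-x) dy ∧ dz.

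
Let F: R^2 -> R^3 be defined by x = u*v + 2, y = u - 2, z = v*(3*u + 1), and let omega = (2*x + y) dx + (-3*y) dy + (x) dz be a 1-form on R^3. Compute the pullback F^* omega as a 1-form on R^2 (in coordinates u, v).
F^* omega = (5*u*v^2 + u*v - 3*u + 8*v + 6) du + (5*u^2*v + u^2 + u*v + 8*u + 2) dv

Using F^*(f dg) = (f ∘ F) d(g ∘ F), substitute each coordinate x_i by F_i(u, v) in f_i, and replace dx_i by d F_i = (∂F_i/∂u) du + (∂F_i/∂v) dv.
  For the x component: f_1(F) = 2*u*v + u + 2; d F_1 = (v) du + (u) dv
  For the y component: f_2(F) = 6 - 3*u; d F_2 = (1) du + (0) dv
  For the z component: f_3(F) = u*v + 2; d F_3 = (3*v) du + (3*u + 1) dv
Combining and collecting du, dv coefficients:
  coeff of du: 5*u*v^2 + u*v - 3*u + 8*v + 6
  coeff of dv: 5*u^2*v + u^2 + u*v + 8*u + 2
F^* omega = (5*u*v^2 + u*v - 3*u + 8*v + 6) du + (5*u^2*v + u^2 + u*v + 8*u + 2) dv.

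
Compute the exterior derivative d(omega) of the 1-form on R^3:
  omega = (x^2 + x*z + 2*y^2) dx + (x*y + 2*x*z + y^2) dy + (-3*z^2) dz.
d(omega) = (-3*y + 2*z) dx ∧ dy + (-x) dx ∧ dz + (-2*x) dy ∧ dz

For a 1-form omega = sum_i f_i dx_i, the exterior derivative is
  d(omega) = sum_{i < j} (∂f_j/∂x_i - ∂f_i/∂x_j) dx_i ∧ dx_j.
  coefficient of dx ∧ dy: ∂f_2/∂x - ∂f_1/∂y = ∂(x*y + 2*x*z + y^2)/∂x - ∂(x^2 + x*z + 2*y^2)/∂y = -3*y + 2*z
  coefficient of dx ∧ dz: ∂f_3/∂x - ∂f_1/∂z = ∂(-3*z^2)/∂x - ∂(x^2 + x*z + 2*y^2)/∂z = -x
  coefficient of dy ∧ dz: ∂f_3/∂y - ∂f_2/∂z = ∂(-3*z^2)/∂y - ∂(x*y + 2*x*z + y^2)/∂z = -2*x
Assembling: d(omega) = (-3*y + 2*z) dx ∧ dy + (-x) dx ∧ dz + (-2*x) dy ∧ dz.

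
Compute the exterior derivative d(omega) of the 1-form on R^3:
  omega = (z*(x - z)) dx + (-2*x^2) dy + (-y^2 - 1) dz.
d(omega) = (-4*x) dx ∧ dy + (-x + 2*z) dx ∧ dz + (-2*y) dy ∧ dz

For a 1-form omega = sum_i f_i dx_i, the exterior derivative is
  d(omega) = sum_{i < j} (∂f_j/∂x_i - ∂f_i/∂x_j) dx_i ∧ dx_j.
  coefficient of dx ∧ dy: ∂f_2/∂x - ∂f_1/∂y = ∂(-2*x^2)/∂x - ∂(z*(x - z))/∂y = -4*x
  coefficient of dx ∧ dz: ∂f_3/∂x - ∂f_1/∂z = ∂(-y^2 - 1)/∂x - ∂(z*(x - z))/∂z = -x + 2*z
  coefficient of dy ∧ dz: ∂f_3/∂y - ∂f_2/∂z = ∂(-y^2 - 1)/∂y - ∂(-2*x^2)/∂z = -2*y
Assembling: d(omega) = (-4*x) dx ∧ dy + (-x + 2*z) dx ∧ dz + (-2*y) dy ∧ dz.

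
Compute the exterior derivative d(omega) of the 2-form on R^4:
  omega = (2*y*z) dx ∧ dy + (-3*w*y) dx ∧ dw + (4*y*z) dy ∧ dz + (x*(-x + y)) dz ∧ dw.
d(omega) = (2*y) dx ∧ dy ∧ dz + (3*w) dx ∧ dy ∧ dw + (-2*x + y) dx ∧ dz ∧ dw + (x) dy ∧ dz ∧ dw

For a 2-form omega = sum_{i<j} g_{ij} dx_i ∧ dx_j, the exterior derivative is
  d(omega) = sum_{i<j} d(g_{ij}) ∧ dx_i ∧ dx_j = sum_{i<j, k} (∂g_{ij}/∂x_k) dx_k ∧ dx_i ∧ dx_j.
Expand each term, using dx_k ∧ dx_i ∧ dx_j = sgn(permutation) dx_{(a)} ∧ dx_{(b)} ∧ dx_{(c)} with (a < b < c) sorted:
  d(2*y*z) includes (∂/∂z)(2*y*z) dz = (2*y) dz, which multiplied by dx ∧ dy gives (2*y) dx ∧ dy ∧ dz
  d(-3*w*y) includes (∂/∂y)(-3*w*y) dy = (-3*w) dy, which multiplied by dx ∧ dw gives (3*w) dx ∧ dy ∧ dw
  d(x*(-x + y)) includes (∂/∂x)(x*(-x + y)) dx = (-2*x + y) dx, which multiplied by dz ∧ dw gives (-2*x + y) dx ∧ dz ∧ dw
  d(x*(-x + y)) includes (∂/∂y)(x*(-x + y)) dy = (x) dy, which multiplied by dz ∧ dw gives (x) dy ∧ dz ∧ dw
Collecting like 3-forms: d(omega) = (2*y) dx ∧ dy ∧ dz + (3*w) dx ∧ dy ∧ dw + (-2*x + y) dx ∧ dz ∧ dw + (x) dy ∧ dz ∧ dw.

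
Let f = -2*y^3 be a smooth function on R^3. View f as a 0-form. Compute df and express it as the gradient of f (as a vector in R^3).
df = (0) dx + (-6*y^2) dy + (0) dz; grad f = (0, -6*y^2, 0)

For a 0-form f, d f = (∂f/∂x) dx + (∂f/∂y) dy + (∂f/∂z) dz. The components of the vector representation are exactly the entries of grad f in Cartesian coordinates:
  ∂f/∂x = 0
  ∂f/∂y = -6*y^2
  ∂f/∂z = 0.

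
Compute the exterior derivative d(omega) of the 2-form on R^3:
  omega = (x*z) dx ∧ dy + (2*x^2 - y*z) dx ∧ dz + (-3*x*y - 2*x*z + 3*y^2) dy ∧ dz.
d(omega) = (x - 3*y - z) dx ∧ dy ∧ dz

For a 2-form omega = sum_{i<j} g_{ij} dx_i ∧ dx_j, the exterior derivative is
  d(omega) = sum_{i<j} d(g_{ij}) ∧ dx_i ∧ dx_j = sum_{i<j, k} (∂g_{ij}/∂x_k) dx_k ∧ dx_i ∧ dx_j.
Expand each term, using dx_k ∧ dx_i ∧ dx_j = sgn(permutation) dx_{(a)} ∧ dx_{(b)} ∧ dx_{(c)} with (a < b < c) sorted:
  d(x*z) includes (∂/∂z)(x*z) dz = (x) dz, which multiplied by dx ∧ dy gives (x) dx ∧ dy ∧ dz
  d(2*x^2 - y*z) includes (∂/∂y)(2*x^2 - y*z) dy = (-z) dy, which multiplied by dx ∧ dz gives (z) dx ∧ dy ∧ dz
  d(-3*x*y - 2*x*z + 3*y^2) includes (∂/∂x)(-3*x*y - 2*x*z + 3*y^2) dx = (-3*y - 2*z) dx, which multiplied by dy ∧ dz gives (-3*y - 2*z) dx ∧ dy ∧ dz
Collecting like 3-forms: d(omega) = (x - 3*y - z) dx ∧ dy ∧ dz.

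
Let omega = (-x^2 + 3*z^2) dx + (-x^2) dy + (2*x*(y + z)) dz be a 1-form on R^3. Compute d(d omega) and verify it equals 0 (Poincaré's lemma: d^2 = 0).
d(d omega) = 0

Step 1: d omega = sum_{i<j} (∂f_j/∂x_i - ∂f_i/∂x_j) dx_i ∧ dx_j:
  coeff of dx ∧ dy: -2*x
  coeff of dx ∧ dz: 2*y - 4*z
  coeff of dy ∧ dz: 2*x
Step 2: Apply d again to each 2-form coefficient. The only possible 3-form in R^3 is dx ∧ dy ∧ dz, with coefficient
  ∂(coeff of dy∧dz)/∂x - ∂(coeff of dx∧dz)/∂y + ∂(coeff of dx∧dy)/∂z
  = ∂/∂x (2*x) - ∂/∂y (2*y - 4*z) + ∂/∂z (-2*x).
Each of these terms simplifies to sums of mixed partials that cancel in pairs. The result is 0 (by equality of mixed partials for smooth functions — Schwarz / Clairaut).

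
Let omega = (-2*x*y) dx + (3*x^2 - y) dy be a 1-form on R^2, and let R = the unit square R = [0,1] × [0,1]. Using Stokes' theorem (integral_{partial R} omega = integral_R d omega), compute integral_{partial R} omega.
integral_(partial R) omega = 4

Stokes: integral_partial_R omega = integral_R d omega with d omega = (∂Q/∂x - ∂P/∂y) dx ∧ dy.
  ∂Q/∂x = 6*x
  ∂P/∂y = -2*x
  integrand = ∂Q/∂x - ∂P/∂y = 8*x.
Integrating over R: integral_0^1 integral_0^1 (8*x) dx dy = 4.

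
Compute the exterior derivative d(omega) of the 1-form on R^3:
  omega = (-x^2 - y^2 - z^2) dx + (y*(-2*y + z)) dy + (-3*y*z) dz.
d(omega) = (2*y) dx ∧ dy + (2*z) dx ∧ dz + (-y - 3*z) dy ∧ dz

For a 1-form omega = sum_i f_i dx_i, the exterior derivative is
  d(omega) = sum_{i < j} (∂f_j/∂x_i - ∂f_i/∂x_j) dx_i ∧ dx_j.
  coefficient of dx ∧ dy: ∂f_2/∂x - ∂f_1/∂y = ∂(y*(-2*y + z))/∂x - ∂(-x^2 - y^2 - z^2)/∂y = 2*y
  coefficient of dx ∧ dz: ∂f_3/∂x - ∂f_1/∂z = ∂(-3*y*z)/∂x - ∂(-x^2 - y^2 - z^2)/∂z = 2*z
  coefficient of dy ∧ dz: ∂f_3/∂y - ∂f_2/∂z = ∂(-3*y*z)/∂y - ∂(y*(-2*y + z))/∂z = -y - 3*z
Assembling: d(omega) = (2*y) dx ∧ dy + (2*z) dx ∧ dz + (-y - 3*z) dy ∧ dz.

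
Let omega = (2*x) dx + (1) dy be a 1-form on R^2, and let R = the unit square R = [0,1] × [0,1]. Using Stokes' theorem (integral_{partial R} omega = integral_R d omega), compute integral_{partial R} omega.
integral_(partial R) omega = 0

Stokes: integral_partial_R omega = integral_R d omega with d omega = (∂Q/∂x - ∂P/∂y) dx ∧ dy.
  ∂Q/∂x = 0
  ∂P/∂y = 0
  integrand = ∂Q/∂x - ∂P/∂y = 0.
Integrating over R: integral_0^1 integral_0^1 (0) dx dy = 0.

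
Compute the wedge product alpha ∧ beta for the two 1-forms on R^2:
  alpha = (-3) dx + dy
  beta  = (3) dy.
alpha ∧ beta = (-9) dx ∧ dy

Distribute the wedge, using dx_i ∧ dx_j = -dx_j ∧ dx_i and dx_i ∧ dx_i = 0. For each pair (i, j) with i < j, the coefficient of dx_i ∧ dx_j in alpha ∧ beta is (alpha_i * beta_j - alpha_j * beta_i). Collecting: alpha ∧ beta = (-9) dx ∧ dy.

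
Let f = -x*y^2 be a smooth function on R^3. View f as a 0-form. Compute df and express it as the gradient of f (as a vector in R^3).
df = (-y^2) dx + (-2*x*y) dy + (0) dz; grad f = (-y^2, -2*x*y, 0)

For a 0-form f, d f = (∂f/∂x) dx + (∂f/∂y) dy + (∂f/∂z) dz. The components of the vector representation are exactly the entries of grad f in Cartesian coordinates:
  ∂f/∂x = -y^2
  ∂f/∂y = -2*x*y
  ∂f/∂z = 0.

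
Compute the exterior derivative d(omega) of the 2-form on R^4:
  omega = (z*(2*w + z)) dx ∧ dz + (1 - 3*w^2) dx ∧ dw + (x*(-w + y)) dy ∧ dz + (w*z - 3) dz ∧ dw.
d(omega) = (2*z) dx ∧ dz ∧ dw + (-w + y) dx ∧ dy ∧ dz + (-x) dy ∧ dz ∧ dw

For a 2-form omega = sum_{i<j} g_{ij} dx_i ∧ dx_j, the exterior derivative is
  d(omega) = sum_{i<j} d(g_{ij}) ∧ dx_i ∧ dx_j = sum_{i<j, k} (∂g_{ij}/∂x_k) dx_k ∧ dx_i ∧ dx_j.
Expand each term, using dx_k ∧ dx_i ∧ dx_j = sgn(permutation) dx_{(a)} ∧ dx_{(b)} ∧ dx_{(c)} with (a < b < c) sorted:
  d(z*(2*w + z)) includes (∂/∂w)(z*(2*w + z)) dw = (2*z) dw, which multiplied by dx ∧ dz gives (2*z) dx ∧ dz ∧ dw
  d(x*(-w + y)) includes (∂/∂x)(x*(-w + y)) dx = (-w + y) dx, which multiplied by dy ∧ dz gives (-w + y) dx ∧ dy ∧ dz
  d(x*(-w + y)) includes (∂/∂w)(x*(-w + y)) dw = (-x) dw, which multiplied by dy ∧ dz gives (-x) dy ∧ dz ∧ dw
Collecting like 3-forms: d(omega) = (2*z) dx ∧ dz ∧ dw + (-w + y) dx ∧ dy ∧ dz + (-x) dy ∧ dz ∧ dw.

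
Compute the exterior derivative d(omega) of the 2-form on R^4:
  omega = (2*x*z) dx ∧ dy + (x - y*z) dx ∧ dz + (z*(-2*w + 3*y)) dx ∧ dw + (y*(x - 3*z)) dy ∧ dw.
d(omega) = (2*x + z) dx ∧ dy ∧ dz + (y - 3*z) dx ∧ dy ∧ dw + (2*w - 3*y) dx ∧ dz ∧ dw + (3*y) dy ∧ dz ∧ dw

For a 2-form omega = sum_{i<j} g_{ij} dx_i ∧ dx_j, the exterior derivative is
  d(omega) = sum_{i<j} d(g_{ij}) ∧ dx_i ∧ dx_j = sum_{i<j, k} (∂g_{ij}/∂x_k) dx_k ∧ dx_i ∧ dx_j.
Expand each term, using dx_k ∧ dx_i ∧ dx_j = sgn(permutation) dx_{(a)} ∧ dx_{(b)} ∧ dx_{(c)} with (a < b < c) sorted:
  d(2*x*z) includes (∂/∂z)(2*x*z) dz = (2*x) dz, which multiplied by dx ∧ dy gives (2*x) dx ∧ dy ∧ dz
  d(x - y*z) includes (∂/∂y)(x - y*z) dy = (-z) dy, which multiplied by dx ∧ dz gives (z) dx ∧ dy ∧ dz
  d(z*(-2*w + 3*y)) includes (∂/∂y)(z*(-2*w + 3*y)) dy = (3*z) dy, which multiplied by dx ∧ dw gives (-3*z) dx ∧ dy ∧ dw
  d(z*(-2*w + 3*y)) includes (∂/∂z)(z*(-2*w + 3*y)) dz = (-2*w + 3*y) dz, which multiplied by dx ∧ dw gives (2*w - 3*y) dx ∧ dz ∧ dw
  d(y*(x - 3*z)) includes (∂/∂x)(y*(x - 3*z)) dx = (y) dx, which multiplied by dy ∧ dw gives (y) dx ∧ dy ∧ dw
  d(y*(x - 3*z)) includes (∂/∂z)(y*(x - 3*z)) dz = (-3*y) dz, which multiplied by dy ∧ dw gives (3*y) dy ∧ dz ∧ dw
Collecting like 3-forms: d(omega) = (2*x + z) dx ∧ dy ∧ dz + (y - 3*z) dx ∧ dy ∧ dw + (2*w - 3*y) dx ∧ dz ∧ dw + (3*y) dy ∧ dz ∧ dw.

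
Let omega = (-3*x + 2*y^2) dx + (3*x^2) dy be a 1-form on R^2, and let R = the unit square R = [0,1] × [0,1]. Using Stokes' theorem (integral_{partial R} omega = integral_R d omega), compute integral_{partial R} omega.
integral_(partial R) omega = 1

Stokes: integral_partial_R omega = integral_R d omega with d omega = (∂Q/∂x - ∂P/∂y) dx ∧ dy.
  ∂Q/∂x = 6*x
  ∂P/∂y = 4*y
  integrand = ∂Q/∂x - ∂P/∂y = 6*x - 4*y.
Integrating over R: integral_0^1 integral_0^1 (6*x - 4*y) dx dy = 1.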